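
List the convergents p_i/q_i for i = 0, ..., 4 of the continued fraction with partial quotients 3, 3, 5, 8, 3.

3/1, 10/3, 53/16, 434/131, 1355/409

Using the convergent recurrence p_i = a_i*p_{i-1} + p_{i-2}, q_i = a_i*q_{i-1} + q_{i-2} with p_{-2}=0, p_{-1}=1, q_{-2}=1, q_{-1}=0:
  i=0: a_0=3, p_0 = 3*1 + 0 = 3, q_0 = 3*0 + 1 = 1.
  i=1: a_1=3, p_1 = 3*3 + 1 = 10, q_1 = 3*1 + 0 = 3.
  i=2: a_2=5, p_2 = 5*10 + 3 = 53, q_2 = 5*3 + 1 = 16.
  i=3: a_3=8, p_3 = 8*53 + 10 = 434, q_3 = 8*16 + 3 = 131.
  i=4: a_4=3, p_4 = 3*434 + 53 = 1355, q_4 = 3*131 + 16 = 409.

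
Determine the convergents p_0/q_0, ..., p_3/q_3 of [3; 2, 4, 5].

Using the convergent recurrence p_i = a_i*p_{i-1} + p_{i-2}, q_i = a_i*q_{i-1} + q_{i-2} with p_{-2}=0, p_{-1}=1, q_{-2}=1, q_{-1}=0:
  i=0: a_0=3, p_0 = 3*1 + 0 = 3, q_0 = 3*0 + 1 = 1.
  i=1: a_1=2, p_1 = 2*3 + 1 = 7, q_1 = 2*1 + 0 = 2.
  i=2: a_2=4, p_2 = 4*7 + 3 = 31, q_2 = 4*2 + 1 = 9.
  i=3: a_3=5, p_3 = 5*31 + 7 = 162, q_3 = 5*9 + 2 = 47.

3/1, 7/2, 31/9, 162/47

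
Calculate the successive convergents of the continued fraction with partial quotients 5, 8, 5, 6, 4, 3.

5/1, 41/8, 210/41, 1301/254, 5414/1057, 17543/3425

Using the convergent recurrence p_i = a_i*p_{i-1} + p_{i-2}, q_i = a_i*q_{i-1} + q_{i-2} with p_{-2}=0, p_{-1}=1, q_{-2}=1, q_{-1}=0:
  i=0: a_0=5, p_0 = 5*1 + 0 = 5, q_0 = 5*0 + 1 = 1.
  i=1: a_1=8, p_1 = 8*5 + 1 = 41, q_1 = 8*1 + 0 = 8.
  i=2: a_2=5, p_2 = 5*41 + 5 = 210, q_2 = 5*8 + 1 = 41.
  i=3: a_3=6, p_3 = 6*210 + 41 = 1301, q_3 = 6*41 + 8 = 254.
  i=4: a_4=4, p_4 = 4*1301 + 210 = 5414, q_4 = 4*254 + 41 = 1057.
  i=5: a_5=3, p_5 = 3*5414 + 1301 = 17543, q_5 = 3*1057 + 254 = 3425.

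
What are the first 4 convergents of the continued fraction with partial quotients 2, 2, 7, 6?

2/1, 5/2, 37/15, 227/92

Using the convergent recurrence p_i = a_i*p_{i-1} + p_{i-2}, q_i = a_i*q_{i-1} + q_{i-2} with p_{-2}=0, p_{-1}=1, q_{-2}=1, q_{-1}=0:
  i=0: a_0=2, p_0 = 2*1 + 0 = 2, q_0 = 2*0 + 1 = 1.
  i=1: a_1=2, p_1 = 2*2 + 1 = 5, q_1 = 2*1 + 0 = 2.
  i=2: a_2=7, p_2 = 7*5 + 2 = 37, q_2 = 7*2 + 1 = 15.
  i=3: a_3=6, p_3 = 6*37 + 5 = 227, q_3 = 6*15 + 2 = 92.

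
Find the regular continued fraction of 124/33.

[3; 1, 3, 8]

Run the Euclidean algorithm on 124 and 33; the successive quotients are the partial quotients a_0, a_1, ... (each step inverts the fractional part left over by the previous one):
  124 = 3*33 + 25, so a_0 = 3.
  33 = 1*25 + 8, so a_1 = 1.
  25 = 3*8 + 1, so a_2 = 3.
  8 = 8*1 + 0, so a_3 = 8.
The remainder reaches 0 after 4 divisions, so the expansion has 4 partial quotients, read off in order.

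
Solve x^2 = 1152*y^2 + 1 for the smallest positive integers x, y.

First expand sqrt(1152) as a continued fraction. With x_i = (sqrt(1152) + m_i)/d_i and (m_0, d_0) = (0, 1): a_0 = floor(sqrt(1152)) = 33, since 33^2 = 1089 <= 1152 < 1156 = 34^2.
Iterate m_{i+1} = d_i*a_i - m_i, d_{i+1} = (1152 - m_{i+1}^2)/d_i, a_{i+1} = floor((a_0 + m_{i+1})/d_{i+1}):
  m_1 = 1*33 - 0 = 33, d_1 = (1152 - 33^2)/1 = 63/1 = 63, a_1 = floor((33 + 33)/63) = 1.
  m_2 = 63*1 - 33 = 30, d_2 = (1152 - 30^2)/63 = 252/63 = 4, a_2 = floor((33 + 30)/4) = 15.
  m_3 = 4*15 - 30 = 30, d_3 = (1152 - 30^2)/4 = 252/4 = 63, a_3 = floor((33 + 30)/63) = 1.
  m_4 = 63*1 - 30 = 33, d_4 = (1152 - 33^2)/63 = 63/63 = 1, a_4 = floor((33 + 33)/1) = 66.
  m_5 = 1*66 - 33 = 33, d_5 = (1152 - 33^2)/1 = 63/1 = 63: (m_5, d_5) = (m_1, d_1) = (33, 63), so from here the quotients repeat a_1, ..., a_4; the period length is 4.
So sqrt(1152) = [33; (1, 15, 1, 66)] with period length k = 4.
k is even, so the fundamental solution of x^2 - 1152y^2 = 1 is (p_{k-1}, q_{k-1}) = (p_3, q_3); compute convergents through index 3.
Convergents (p_i = a_i*p_{i-1} + p_{i-2}, q_i = a_i*q_{i-1} + q_{i-2} with p_{-2}=0, p_{-1}=1, q_{-2}=1, q_{-1}=0):
  i=0: a_0=33, p_0 = 33*1 + 0 = 33, q_0 = 33*0 + 1 = 1.
  i=1: a_1=1, p_1 = 1*33 + 1 = 34, q_1 = 1*1 + 0 = 1.
  i=2: a_2=15, p_2 = 15*34 + 33 = 543, q_2 = 15*1 + 1 = 16.
  i=3: a_3=1, p_3 = 1*543 + 34 = 577, q_3 = 1*16 + 1 = 17.
Check: 577^2 - 1152*17^2 = 332929 - 332928 = 1, so (x, y) = (577, 17) solves the equation, and by the theorem it is the least positive solution.

(x, y) = (577, 17)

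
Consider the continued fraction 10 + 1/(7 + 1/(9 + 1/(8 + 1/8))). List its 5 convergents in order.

10/1, 71/7, 649/64, 5263/519, 42753/4216

Using the convergent recurrence p_i = a_i*p_{i-1} + p_{i-2}, q_i = a_i*q_{i-1} + q_{i-2} with p_{-2}=0, p_{-1}=1, q_{-2}=1, q_{-1}=0:
  i=0: a_0=10, p_0 = 10*1 + 0 = 10, q_0 = 10*0 + 1 = 1.
  i=1: a_1=7, p_1 = 7*10 + 1 = 71, q_1 = 7*1 + 0 = 7.
  i=2: a_2=9, p_2 = 9*71 + 10 = 649, q_2 = 9*7 + 1 = 64.
  i=3: a_3=8, p_3 = 8*649 + 71 = 5263, q_3 = 8*64 + 7 = 519.
  i=4: a_4=8, p_4 = 8*5263 + 649 = 42753, q_4 = 8*519 + 64 = 4216.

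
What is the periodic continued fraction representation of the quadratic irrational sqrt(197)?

[14; (28)]

Write x_i = (sqrt(197) + m_i)/d_i with (m_0, d_0) = (0, 1). a_0 = floor(sqrt(197)) = 14, since 14^2 = 196 <= 197 < 225 = 15^2.
Iterate m_{i+1} = d_i*a_i - m_i, d_{i+1} = (197 - m_{i+1}^2)/d_i, a_{i+1} = floor((a_0 + m_{i+1})/d_{i+1}):
  m_1 = 1*14 - 0 = 14, d_1 = (197 - 14^2)/1 = 1/1 = 1, a_1 = floor((14 + 14)/1) = 28.
  m_2 = 1*28 - 14 = 14, d_2 = (197 - 14^2)/1 = 1/1 = 1: (m_2, d_2) = (m_1, d_1) = (14, 1), so from here the quotient a_1 repeats; the period length is 1.
Hence the expansion of sqrt(197) is a_0 = 14 followed by the repeating block 28 (period 1).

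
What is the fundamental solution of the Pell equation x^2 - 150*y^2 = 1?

(x, y) = (49, 4)

First expand sqrt(150) as a continued fraction. With x_i = (sqrt(150) + m_i)/d_i and (m_0, d_0) = (0, 1): a_0 = floor(sqrt(150)) = 12, since 12^2 = 144 <= 150 < 169 = 13^2.
Iterate m_{i+1} = d_i*a_i - m_i, d_{i+1} = (150 - m_{i+1}^2)/d_i, a_{i+1} = floor((a_0 + m_{i+1})/d_{i+1}):
  m_1 = 1*12 - 0 = 12, d_1 = (150 - 12^2)/1 = 6/1 = 6, a_1 = floor((12 + 12)/6) = 4.
  m_2 = 6*4 - 12 = 12, d_2 = (150 - 12^2)/6 = 6/6 = 1, a_2 = floor((12 + 12)/1) = 24.
  m_3 = 1*24 - 12 = 12, d_3 = (150 - 12^2)/1 = 6/1 = 6: (m_3, d_3) = (m_1, d_1) = (12, 6), so from here the quotients repeat a_1, a_2; the period length is 2.
So sqrt(150) = [12; (4, 24)] with period length k = 2.
k is even, so the fundamental solution of x^2 - 150y^2 = 1 is (p_{k-1}, q_{k-1}) = (p_1, q_1); compute convergents through index 1.
Convergents (p_i = a_i*p_{i-1} + p_{i-2}, q_i = a_i*q_{i-1} + q_{i-2} with p_{-2}=0, p_{-1}=1, q_{-2}=1, q_{-1}=0):
  i=0: a_0=12, p_0 = 12*1 + 0 = 12, q_0 = 12*0 + 1 = 1.
  i=1: a_1=4, p_1 = 4*12 + 1 = 49, q_1 = 4*1 + 0 = 4.
Check: 49^2 - 150*4^2 = 2401 - 2400 = 1, so (x, y) = (49, 4) solves the equation, and by the theorem it is the least positive solution.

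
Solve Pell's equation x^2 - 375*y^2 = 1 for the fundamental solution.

First expand sqrt(375) as a continued fraction. With x_i = (sqrt(375) + m_i)/d_i and (m_0, d_0) = (0, 1): a_0 = floor(sqrt(375)) = 19, since 19^2 = 361 <= 375 < 400 = 20^2.
Iterate m_{i+1} = d_i*a_i - m_i, d_{i+1} = (375 - m_{i+1}^2)/d_i, a_{i+1} = floor((a_0 + m_{i+1})/d_{i+1}):
  m_1 = 1*19 - 0 = 19, d_1 = (375 - 19^2)/1 = 14/1 = 14, a_1 = floor((19 + 19)/14) = 2.
  m_2 = 14*2 - 19 = 9, d_2 = (375 - 9^2)/14 = 294/14 = 21, a_2 = floor((19 + 9)/21) = 1.
  m_3 = 21*1 - 9 = 12, d_3 = (375 - 12^2)/21 = 231/21 = 11, a_3 = floor((19 + 12)/11) = 2.
  m_4 = 11*2 - 12 = 10, d_4 = (375 - 10^2)/11 = 275/11 = 25, a_4 = floor((19 + 10)/25) = 1.
  m_5 = 25*1 - 10 = 15, d_5 = (375 - 15^2)/25 = 150/25 = 6, a_5 = floor((19 + 15)/6) = 5.
  m_6 = 6*5 - 15 = 15, d_6 = (375 - 15^2)/6 = 150/6 = 25, a_6 = floor((19 + 15)/25) = 1.
  m_7 = 25*1 - 15 = 10, d_7 = (375 - 10^2)/25 = 275/25 = 11, a_7 = floor((19 + 10)/11) = 2.
  m_8 = 11*2 - 10 = 12, d_8 = (375 - 12^2)/11 = 231/11 = 21, a_8 = floor((19 + 12)/21) = 1.
  m_9 = 21*1 - 12 = 9, d_9 = (375 - 9^2)/21 = 294/21 = 14, a_9 = floor((19 + 9)/14) = 2.
  m_10 = 14*2 - 9 = 19, d_10 = (375 - 19^2)/14 = 14/14 = 1, a_10 = floor((19 + 19)/1) = 38.
  m_11 = 1*38 - 19 = 19, d_11 = (375 - 19^2)/1 = 14/1 = 14: (m_11, d_11) = (m_1, d_1) = (19, 14), so from here the quotients repeat a_1, ..., a_10; the period length is 10.
So sqrt(375) = [19; (2, 1, 2, 1, 5, 1, 2, 1, 2, 38)] with period length k = 10.
k is even, so the fundamental solution of x^2 - 375y^2 = 1 is (p_{k-1}, q_{k-1}) = (p_9, q_9); compute convergents through index 9.
Convergents (p_i = a_i*p_{i-1} + p_{i-2}, q_i = a_i*q_{i-1} + q_{i-2} with p_{-2}=0, p_{-1}=1, q_{-2}=1, q_{-1}=0):
  i=0: a_0=19, p_0 = 19*1 + 0 = 19, q_0 = 19*0 + 1 = 1.
  i=1: a_1=2, p_1 = 2*19 + 1 = 39, q_1 = 2*1 + 0 = 2.
  i=2: a_2=1, p_2 = 1*39 + 19 = 58, q_2 = 1*2 + 1 = 3.
  i=3: a_3=2, p_3 = 2*58 + 39 = 155, q_3 = 2*3 + 2 = 8.
  i=4: a_4=1, p_4 = 1*155 + 58 = 213, q_4 = 1*8 + 3 = 11.
  i=5: a_5=5, p_5 = 5*213 + 155 = 1220, q_5 = 5*11 + 8 = 63.
  i=6: a_6=1, p_6 = 1*1220 + 213 = 1433, q_6 = 1*63 + 11 = 74.
  i=7: a_7=2, p_7 = 2*1433 + 1220 = 4086, q_7 = 2*74 + 63 = 211.
  i=8: a_8=1, p_8 = 1*4086 + 1433 = 5519, q_8 = 1*211 + 74 = 285.
  i=9: a_9=2, p_9 = 2*5519 + 4086 = 15124, q_9 = 2*285 + 211 = 781.
Check: 15124^2 - 375*781^2 = 228735376 - 228735375 = 1, so (x, y) = (15124, 781) solves the equation, and by the theorem it is the least positive solution.

(x, y) = (15124, 781)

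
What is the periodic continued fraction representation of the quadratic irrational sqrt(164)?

Write x_i = (sqrt(164) + m_i)/d_i with (m_0, d_0) = (0, 1). a_0 = floor(sqrt(164)) = 12, since 12^2 = 144 <= 164 < 169 = 13^2.
Iterate m_{i+1} = d_i*a_i - m_i, d_{i+1} = (164 - m_{i+1}^2)/d_i, a_{i+1} = floor((a_0 + m_{i+1})/d_{i+1}):
  m_1 = 1*12 - 0 = 12, d_1 = (164 - 12^2)/1 = 20/1 = 20, a_1 = floor((12 + 12)/20) = 1.
  m_2 = 20*1 - 12 = 8, d_2 = (164 - 8^2)/20 = 100/20 = 5, a_2 = floor((12 + 8)/5) = 4.
  m_3 = 5*4 - 8 = 12, d_3 = (164 - 12^2)/5 = 20/5 = 4, a_3 = floor((12 + 12)/4) = 6.
  m_4 = 4*6 - 12 = 12, d_4 = (164 - 12^2)/4 = 20/4 = 5, a_4 = floor((12 + 12)/5) = 4.
  m_5 = 5*4 - 12 = 8, d_5 = (164 - 8^2)/5 = 100/5 = 20, a_5 = floor((12 + 8)/20) = 1.
  m_6 = 20*1 - 8 = 12, d_6 = (164 - 12^2)/20 = 20/20 = 1, a_6 = floor((12 + 12)/1) = 24.
  m_7 = 1*24 - 12 = 12, d_7 = (164 - 12^2)/1 = 20/1 = 20: (m_7, d_7) = (m_1, d_1) = (12, 20), so from here the quotients repeat a_1, ..., a_6; the period length is 6.
Hence the expansion of sqrt(164) is a_0 = 12 followed by the repeating block 1, 4, 6, 4, 1, 24 (period 6).

[12; (1, 4, 6, 4, 1, 24)]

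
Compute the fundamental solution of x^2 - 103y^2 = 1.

First expand sqrt(103) as a continued fraction. With x_i = (sqrt(103) + m_i)/d_i and (m_0, d_0) = (0, 1): a_0 = floor(sqrt(103)) = 10, since 10^2 = 100 <= 103 < 121 = 11^2.
Iterate m_{i+1} = d_i*a_i - m_i, d_{i+1} = (103 - m_{i+1}^2)/d_i, a_{i+1} = floor((a_0 + m_{i+1})/d_{i+1}):
  m_1 = 1*10 - 0 = 10, d_1 = (103 - 10^2)/1 = 3/1 = 3, a_1 = floor((10 + 10)/3) = 6.
  m_2 = 3*6 - 10 = 8, d_2 = (103 - 8^2)/3 = 39/3 = 13, a_2 = floor((10 + 8)/13) = 1.
  m_3 = 13*1 - 8 = 5, d_3 = (103 - 5^2)/13 = 78/13 = 6, a_3 = floor((10 + 5)/6) = 2.
  m_4 = 6*2 - 5 = 7, d_4 = (103 - 7^2)/6 = 54/6 = 9, a_4 = floor((10 + 7)/9) = 1.
  m_5 = 9*1 - 7 = 2, d_5 = (103 - 2^2)/9 = 99/9 = 11, a_5 = floor((10 + 2)/11) = 1.
  m_6 = 11*1 - 2 = 9, d_6 = (103 - 9^2)/11 = 22/11 = 2, a_6 = floor((10 + 9)/2) = 9.
  m_7 = 2*9 - 9 = 9, d_7 = (103 - 9^2)/2 = 22/2 = 11, a_7 = floor((10 + 9)/11) = 1.
  m_8 = 11*1 - 9 = 2, d_8 = (103 - 2^2)/11 = 99/11 = 9, a_8 = floor((10 + 2)/9) = 1.
  m_9 = 9*1 - 2 = 7, d_9 = (103 - 7^2)/9 = 54/9 = 6, a_9 = floor((10 + 7)/6) = 2.
  m_10 = 6*2 - 7 = 5, d_10 = (103 - 5^2)/6 = 78/6 = 13, a_10 = floor((10 + 5)/13) = 1.
  m_11 = 13*1 - 5 = 8, d_11 = (103 - 8^2)/13 = 39/13 = 3, a_11 = floor((10 + 8)/3) = 6.
  m_12 = 3*6 - 8 = 10, d_12 = (103 - 10^2)/3 = 3/3 = 1, a_12 = floor((10 + 10)/1) = 20.
  m_13 = 1*20 - 10 = 10, d_13 = (103 - 10^2)/1 = 3/1 = 3: (m_13, d_13) = (m_1, d_1) = (10, 3), so from here the quotients repeat a_1, ..., a_12; the period length is 12.
So sqrt(103) = [10; (6, 1, 2, 1, 1, 9, 1, 1, 2, 1, 6, 20)] with period length k = 12.
k is even, so the fundamental solution of x^2 - 103y^2 = 1 is (p_{k-1}, q_{k-1}) = (p_11, q_11); compute convergents through index 11.
Convergents (p_i = a_i*p_{i-1} + p_{i-2}, q_i = a_i*q_{i-1} + q_{i-2} with p_{-2}=0, p_{-1}=1, q_{-2}=1, q_{-1}=0):
  i=0: a_0=10, p_0 = 10*1 + 0 = 10, q_0 = 10*0 + 1 = 1.
  i=1: a_1=6, p_1 = 6*10 + 1 = 61, q_1 = 6*1 + 0 = 6.
  i=2: a_2=1, p_2 = 1*61 + 10 = 71, q_2 = 1*6 + 1 = 7.
  i=3: a_3=2, p_3 = 2*71 + 61 = 203, q_3 = 2*7 + 6 = 20.
  i=4: a_4=1, p_4 = 1*203 + 71 = 274, q_4 = 1*20 + 7 = 27.
  i=5: a_5=1, p_5 = 1*274 + 203 = 477, q_5 = 1*27 + 20 = 47.
  i=6: a_6=9, p_6 = 9*477 + 274 = 4567, q_6 = 9*47 + 27 = 450.
  i=7: a_7=1, p_7 = 1*4567 + 477 = 5044, q_7 = 1*450 + 47 = 497.
  i=8: a_8=1, p_8 = 1*5044 + 4567 = 9611, q_8 = 1*497 + 450 = 947.
  i=9: a_9=2, p_9 = 2*9611 + 5044 = 24266, q_9 = 2*947 + 497 = 2391.
  i=10: a_10=1, p_10 = 1*24266 + 9611 = 33877, q_10 = 1*2391 + 947 = 3338.
  i=11: a_11=6, p_11 = 6*33877 + 24266 = 227528, q_11 = 6*3338 + 2391 = 22419.
Check: 227528^2 - 103*22419^2 = 51768990784 - 51768990783 = 1, so (x, y) = (227528, 22419) solves the equation, and by the theorem it is the least positive solution.

(x, y) = (227528, 22419)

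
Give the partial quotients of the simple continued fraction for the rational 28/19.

Run the Euclidean algorithm on 28 and 19; the successive quotients are the partial quotients a_0, a_1, ... (each step inverts the fractional part left over by the previous one):
  28 = 1*19 + 9, so a_0 = 1.
  19 = 2*9 + 1, so a_1 = 2.
  9 = 9*1 + 0, so a_2 = 9.
The remainder reaches 0 after 3 divisions, so the expansion has 3 partial quotients, read off in order.

[1; 2, 9]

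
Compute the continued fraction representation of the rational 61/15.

[4; 15]

Run the Euclidean algorithm on 61 and 15; the successive quotients are the partial quotients a_0, a_1, ... (each step inverts the fractional part left over by the previous one):
  61 = 4*15 + 1, so a_0 = 4.
  15 = 15*1 + 0, so a_1 = 15.
The remainder reaches 0 after 2 divisions, so the expansion has 2 partial quotients, read off in order.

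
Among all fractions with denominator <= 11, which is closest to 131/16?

90/11

Expand x = 131/16 as a continued fraction with the Euclidean algorithm:
  131 = 8*16 + 3, so a_0 = 8.
  16 = 5*3 + 1, so a_1 = 5.
  3 = 3*1 + 0, so a_2 = 3.
so x = [8; 5, 3].
Convergents (p_i = a_i*p_{i-1} + p_{i-2}, q_i = a_i*q_{i-1} + q_{i-2} with p_{-2}=0, p_{-1}=1, q_{-2}=1, q_{-1}=0), until the denominator exceeds 11:
  i=0: a_0=8, p_0 = 8*1 + 0 = 8, q_0 = 8*0 + 1 = 1.
  i=1: a_1=5, p_1 = 5*8 + 1 = 41, q_1 = 5*1 + 0 = 5.
  i=2: a_2=3, p_2 = 3*41 + 8 = 131, q_2 = 3*5 + 1 = 16.
q_2 = 16 > 11, so the last convergent with denominator <= 11 is p_1/q_1 = 41/5.
The closest fraction with denominator <= 11 is either p_1/q_1 or the intermediate fraction (k*p_1 + p_0)/(k*q_1 + q_0) with the largest k >= 1 whose denominator stays <= 11; these approach x as k grows, and every other convergent or intermediate fraction in range is farther away.
Largest k: floor((11 - q_0)/q_1) = floor((11 - 1)/5) = 2.
That gives (2*41 + 8)/(2*5 + 1) = 90/11.
Compare the errors: |x - 41/5| = |131*5 - 41*16|/(16*5) = 1/80, and |x - 90/11| = |131*11 - 90*16|/(16*11) = 1/176.
Cross-multiplying, 1*80 = 80 < 176 = 1*176, so 1/176 is smaller: the intermediate fraction 90/11 is closer to x than 41/5.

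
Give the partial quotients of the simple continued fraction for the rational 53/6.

Run the Euclidean algorithm on 53 and 6; the successive quotients are the partial quotients a_0, a_1, ... (each step inverts the fractional part left over by the previous one):
  53 = 8*6 + 5, so a_0 = 8.
  6 = 1*5 + 1, so a_1 = 1.
  5 = 5*1 + 0, so a_2 = 5.
The remainder reaches 0 after 3 divisions, so the expansion has 3 partial quotients, read off in order.

[8; 1, 5]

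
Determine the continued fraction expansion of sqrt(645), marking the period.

[25; (2, 1, 1, 12, 10, 12, 1, 1, 2, 50)]

Write x_i = (sqrt(645) + m_i)/d_i with (m_0, d_0) = (0, 1). a_0 = floor(sqrt(645)) = 25, since 25^2 = 625 <= 645 < 676 = 26^2.
Iterate m_{i+1} = d_i*a_i - m_i, d_{i+1} = (645 - m_{i+1}^2)/d_i, a_{i+1} = floor((a_0 + m_{i+1})/d_{i+1}):
  m_1 = 1*25 - 0 = 25, d_1 = (645 - 25^2)/1 = 20/1 = 20, a_1 = floor((25 + 25)/20) = 2.
  m_2 = 20*2 - 25 = 15, d_2 = (645 - 15^2)/20 = 420/20 = 21, a_2 = floor((25 + 15)/21) = 1.
  m_3 = 21*1 - 15 = 6, d_3 = (645 - 6^2)/21 = 609/21 = 29, a_3 = floor((25 + 6)/29) = 1.
  m_4 = 29*1 - 6 = 23, d_4 = (645 - 23^2)/29 = 116/29 = 4, a_4 = floor((25 + 23)/4) = 12.
  m_5 = 4*12 - 23 = 25, d_5 = (645 - 25^2)/4 = 20/4 = 5, a_5 = floor((25 + 25)/5) = 10.
  m_6 = 5*10 - 25 = 25, d_6 = (645 - 25^2)/5 = 20/5 = 4, a_6 = floor((25 + 25)/4) = 12.
  m_7 = 4*12 - 25 = 23, d_7 = (645 - 23^2)/4 = 116/4 = 29, a_7 = floor((25 + 23)/29) = 1.
  m_8 = 29*1 - 23 = 6, d_8 = (645 - 6^2)/29 = 609/29 = 21, a_8 = floor((25 + 6)/21) = 1.
  m_9 = 21*1 - 6 = 15, d_9 = (645 - 15^2)/21 = 420/21 = 20, a_9 = floor((25 + 15)/20) = 2.
  m_10 = 20*2 - 15 = 25, d_10 = (645 - 25^2)/20 = 20/20 = 1, a_10 = floor((25 + 25)/1) = 50.
  m_11 = 1*50 - 25 = 25, d_11 = (645 - 25^2)/1 = 20/1 = 20: (m_11, d_11) = (m_1, d_1) = (25, 20), so from here the quotients repeat a_1, ..., a_10; the period length is 10.
Hence the expansion of sqrt(645) is a_0 = 25 followed by the repeating block 2, 1, 1, 12, 10, 12, 1, 1, 2, 50 (period 10).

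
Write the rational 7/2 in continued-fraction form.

Run the Euclidean algorithm on 7 and 2; the successive quotients are the partial quotients a_0, a_1, ... (each step inverts the fractional part left over by the previous one):
  7 = 3*2 + 1, so a_0 = 3.
  2 = 2*1 + 0, so a_1 = 2.
The remainder reaches 0 after 2 divisions, so the expansion has 2 partial quotients, read off in order.

[3; 2]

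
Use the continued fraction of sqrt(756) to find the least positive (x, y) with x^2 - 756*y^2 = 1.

(x, y) = (55, 2)

First expand sqrt(756) as a continued fraction. With x_i = (sqrt(756) + m_i)/d_i and (m_0, d_0) = (0, 1): a_0 = floor(sqrt(756)) = 27, since 27^2 = 729 <= 756 < 784 = 28^2.
Iterate m_{i+1} = d_i*a_i - m_i, d_{i+1} = (756 - m_{i+1}^2)/d_i, a_{i+1} = floor((a_0 + m_{i+1})/d_{i+1}):
  m_1 = 1*27 - 0 = 27, d_1 = (756 - 27^2)/1 = 27/1 = 27, a_1 = floor((27 + 27)/27) = 2.
  m_2 = 27*2 - 27 = 27, d_2 = (756 - 27^2)/27 = 27/27 = 1, a_2 = floor((27 + 27)/1) = 54.
  m_3 = 1*54 - 27 = 27, d_3 = (756 - 27^2)/1 = 27/1 = 27: (m_3, d_3) = (m_1, d_1) = (27, 27), so from here the quotients repeat a_1, a_2; the period length is 2.
So sqrt(756) = [27; (2, 54)] with period length k = 2.
k is even, so the fundamental solution of x^2 - 756y^2 = 1 is (p_{k-1}, q_{k-1}) = (p_1, q_1); compute convergents through index 1.
Convergents (p_i = a_i*p_{i-1} + p_{i-2}, q_i = a_i*q_{i-1} + q_{i-2} with p_{-2}=0, p_{-1}=1, q_{-2}=1, q_{-1}=0):
  i=0: a_0=27, p_0 = 27*1 + 0 = 27, q_0 = 27*0 + 1 = 1.
  i=1: a_1=2, p_1 = 2*27 + 1 = 55, q_1 = 2*1 + 0 = 2.
Check: 55^2 - 756*2^2 = 3025 - 3024 = 1, so (x, y) = (55, 2) solves the equation, and by the theorem it is the least positive solution.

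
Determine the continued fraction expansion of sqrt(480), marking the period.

[21; (1, 9, 1, 42)]

Write x_i = (sqrt(480) + m_i)/d_i with (m_0, d_0) = (0, 1). a_0 = floor(sqrt(480)) = 21, since 21^2 = 441 <= 480 < 484 = 22^2.
Iterate m_{i+1} = d_i*a_i - m_i, d_{i+1} = (480 - m_{i+1}^2)/d_i, a_{i+1} = floor((a_0 + m_{i+1})/d_{i+1}):
  m_1 = 1*21 - 0 = 21, d_1 = (480 - 21^2)/1 = 39/1 = 39, a_1 = floor((21 + 21)/39) = 1.
  m_2 = 39*1 - 21 = 18, d_2 = (480 - 18^2)/39 = 156/39 = 4, a_2 = floor((21 + 18)/4) = 9.
  m_3 = 4*9 - 18 = 18, d_3 = (480 - 18^2)/4 = 156/4 = 39, a_3 = floor((21 + 18)/39) = 1.
  m_4 = 39*1 - 18 = 21, d_4 = (480 - 21^2)/39 = 39/39 = 1, a_4 = floor((21 + 21)/1) = 42.
  m_5 = 1*42 - 21 = 21, d_5 = (480 - 21^2)/1 = 39/1 = 39: (m_5, d_5) = (m_1, d_1) = (21, 39), so from here the quotients repeat a_1, ..., a_4; the period length is 4.
Hence the expansion of sqrt(480) is a_0 = 21 followed by the repeating block 1, 9, 1, 42 (period 4).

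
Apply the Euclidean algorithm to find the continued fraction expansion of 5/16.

[0; 3, 5]

Run the Euclidean algorithm on 5 and 16; the successive quotients are the partial quotients a_0, a_1, ... (each step inverts the fractional part left over by the previous one):
  5 = 0*16 + 5, so a_0 = 0.
  16 = 3*5 + 1, so a_1 = 3.
  5 = 5*1 + 0, so a_2 = 5.
The remainder reaches 0 after 3 divisions, so the expansion has 3 partial quotients, read off in order.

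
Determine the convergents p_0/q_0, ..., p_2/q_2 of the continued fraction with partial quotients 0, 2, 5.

0/1, 1/2, 5/11

Using the convergent recurrence p_i = a_i*p_{i-1} + p_{i-2}, q_i = a_i*q_{i-1} + q_{i-2} with p_{-2}=0, p_{-1}=1, q_{-2}=1, q_{-1}=0:
  i=0: a_0=0, p_0 = 0*1 + 0 = 0, q_0 = 0*0 + 1 = 1.
  i=1: a_1=2, p_1 = 2*0 + 1 = 1, q_1 = 2*1 + 0 = 2.
  i=2: a_2=5, p_2 = 5*1 + 0 = 5, q_2 = 5*2 + 1 = 11.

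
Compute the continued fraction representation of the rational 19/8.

Run the Euclidean algorithm on 19 and 8; the successive quotients are the partial quotients a_0, a_1, ... (each step inverts the fractional part left over by the previous one):
  19 = 2*8 + 3, so a_0 = 2.
  8 = 2*3 + 2, so a_1 = 2.
  3 = 1*2 + 1, so a_2 = 1.
  2 = 2*1 + 0, so a_3 = 2.
The remainder reaches 0 after 4 divisions, so the expansion has 4 partial quotients, read off in order.

[2; 2, 1, 2]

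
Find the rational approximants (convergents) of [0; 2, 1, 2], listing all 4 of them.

Using the convergent recurrence p_i = a_i*p_{i-1} + p_{i-2}, q_i = a_i*q_{i-1} + q_{i-2} with p_{-2}=0, p_{-1}=1, q_{-2}=1, q_{-1}=0:
  i=0: a_0=0, p_0 = 0*1 + 0 = 0, q_0 = 0*0 + 1 = 1.
  i=1: a_1=2, p_1 = 2*0 + 1 = 1, q_1 = 2*1 + 0 = 2.
  i=2: a_2=1, p_2 = 1*1 + 0 = 1, q_2 = 1*2 + 1 = 3.
  i=3: a_3=2, p_3 = 2*1 + 1 = 3, q_3 = 2*3 + 2 = 8.

0/1, 1/2, 1/3, 3/8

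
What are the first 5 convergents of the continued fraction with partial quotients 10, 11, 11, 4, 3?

10/1, 111/11, 1231/122, 5035/499, 16336/1619

Using the convergent recurrence p_i = a_i*p_{i-1} + p_{i-2}, q_i = a_i*q_{i-1} + q_{i-2} with p_{-2}=0, p_{-1}=1, q_{-2}=1, q_{-1}=0:
  i=0: a_0=10, p_0 = 10*1 + 0 = 10, q_0 = 10*0 + 1 = 1.
  i=1: a_1=11, p_1 = 11*10 + 1 = 111, q_1 = 11*1 + 0 = 11.
  i=2: a_2=11, p_2 = 11*111 + 10 = 1231, q_2 = 11*11 + 1 = 122.
  i=3: a_3=4, p_3 = 4*1231 + 111 = 5035, q_3 = 4*122 + 11 = 499.
  i=4: a_4=3, p_4 = 3*5035 + 1231 = 16336, q_4 = 3*499 + 122 = 1619.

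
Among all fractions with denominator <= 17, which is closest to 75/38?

Expand x = 75/38 as a continued fraction with the Euclidean algorithm:
  75 = 1*38 + 37, so a_0 = 1.
  38 = 1*37 + 1, so a_1 = 1.
  37 = 37*1 + 0, so a_2 = 37.
so x = [1; 1, 37].
Convergents (p_i = a_i*p_{i-1} + p_{i-2}, q_i = a_i*q_{i-1} + q_{i-2} with p_{-2}=0, p_{-1}=1, q_{-2}=1, q_{-1}=0), until the denominator exceeds 17:
  i=0: a_0=1, p_0 = 1*1 + 0 = 1, q_0 = 1*0 + 1 = 1.
  i=1: a_1=1, p_1 = 1*1 + 1 = 2, q_1 = 1*1 + 0 = 1.
  i=2: a_2=37, p_2 = 37*2 + 1 = 75, q_2 = 37*1 + 1 = 38.
q_2 = 38 > 17, so the last convergent with denominator <= 17 is p_1/q_1 = 2/1.
The closest fraction with denominator <= 17 is either p_1/q_1 or the intermediate fraction (k*p_1 + p_0)/(k*q_1 + q_0) with the largest k >= 1 whose denominator stays <= 17; these approach x as k grows, and every other convergent or intermediate fraction in range is farther away.
Largest k: floor((17 - q_0)/q_1) = floor((17 - 1)/1) = 16.
That gives (16*2 + 1)/(16*1 + 1) = 33/17.
Compare the errors: |x - 2/1| = |75*1 - 2*38|/(38*1) = 1/38, and |x - 33/17| = |75*17 - 33*38|/(38*17) = 21/646.
Cross-multiplying, 1*646 = 646 < 798 = 21*38, so 1/38 is smaller: the convergent 2/1 is closer to x than 33/17.

2/1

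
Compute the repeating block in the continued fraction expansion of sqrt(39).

Write x_i = (sqrt(39) + m_i)/d_i with (m_0, d_0) = (0, 1). a_0 = floor(sqrt(39)) = 6, since 6^2 = 36 <= 39 < 49 = 7^2.
Iterate m_{i+1} = d_i*a_i - m_i, d_{i+1} = (39 - m_{i+1}^2)/d_i, a_{i+1} = floor((a_0 + m_{i+1})/d_{i+1}):
  m_1 = 1*6 - 0 = 6, d_1 = (39 - 6^2)/1 = 3/1 = 3, a_1 = floor((6 + 6)/3) = 4.
  m_2 = 3*4 - 6 = 6, d_2 = (39 - 6^2)/3 = 3/3 = 1, a_2 = floor((6 + 6)/1) = 12.
  m_3 = 1*12 - 6 = 6, d_3 = (39 - 6^2)/1 = 3/1 = 3: (m_3, d_3) = (m_1, d_1) = (6, 3), so from here the quotients repeat a_1, a_2; the period length is 2.
Hence the expansion of sqrt(39) is a_0 = 6 followed by the repeating block 4, 12 (period 2).

[6; (4, 12)]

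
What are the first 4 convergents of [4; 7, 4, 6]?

Using the convergent recurrence p_i = a_i*p_{i-1} + p_{i-2}, q_i = a_i*q_{i-1} + q_{i-2} with p_{-2}=0, p_{-1}=1, q_{-2}=1, q_{-1}=0:
  i=0: a_0=4, p_0 = 4*1 + 0 = 4, q_0 = 4*0 + 1 = 1.
  i=1: a_1=7, p_1 = 7*4 + 1 = 29, q_1 = 7*1 + 0 = 7.
  i=2: a_2=4, p_2 = 4*29 + 4 = 120, q_2 = 4*7 + 1 = 29.
  i=3: a_3=6, p_3 = 6*120 + 29 = 749, q_3 = 6*29 + 7 = 181.

4/1, 29/7, 120/29, 749/181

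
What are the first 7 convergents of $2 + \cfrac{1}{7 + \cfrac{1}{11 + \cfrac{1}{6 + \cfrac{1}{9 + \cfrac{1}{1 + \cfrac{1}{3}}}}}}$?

2/1, 15/7, 167/78, 1017/475, 9320/4353, 10337/4828, 40331/18837

Using the convergent recurrence p_i = a_i*p_{i-1} + p_{i-2}, q_i = a_i*q_{i-1} + q_{i-2} with p_{-2}=0, p_{-1}=1, q_{-2}=1, q_{-1}=0:
  i=0: a_0=2, p_0 = 2*1 + 0 = 2, q_0 = 2*0 + 1 = 1.
  i=1: a_1=7, p_1 = 7*2 + 1 = 15, q_1 = 7*1 + 0 = 7.
  i=2: a_2=11, p_2 = 11*15 + 2 = 167, q_2 = 11*7 + 1 = 78.
  i=3: a_3=6, p_3 = 6*167 + 15 = 1017, q_3 = 6*78 + 7 = 475.
  i=4: a_4=9, p_4 = 9*1017 + 167 = 9320, q_4 = 9*475 + 78 = 4353.
  i=5: a_5=1, p_5 = 1*9320 + 1017 = 10337, q_5 = 1*4353 + 475 = 4828.
  i=6: a_6=3, p_6 = 3*10337 + 9320 = 40331, q_6 = 3*4828 + 4353 = 18837.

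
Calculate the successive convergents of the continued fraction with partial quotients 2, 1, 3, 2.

Using the convergent recurrence p_i = a_i*p_{i-1} + p_{i-2}, q_i = a_i*q_{i-1} + q_{i-2} with p_{-2}=0, p_{-1}=1, q_{-2}=1, q_{-1}=0:
  i=0: a_0=2, p_0 = 2*1 + 0 = 2, q_0 = 2*0 + 1 = 1.
  i=1: a_1=1, p_1 = 1*2 + 1 = 3, q_1 = 1*1 + 0 = 1.
  i=2: a_2=3, p_2 = 3*3 + 2 = 11, q_2 = 3*1 + 1 = 4.
  i=3: a_3=2, p_3 = 2*11 + 3 = 25, q_3 = 2*4 + 1 = 9.

2/1, 3/1, 11/4, 25/9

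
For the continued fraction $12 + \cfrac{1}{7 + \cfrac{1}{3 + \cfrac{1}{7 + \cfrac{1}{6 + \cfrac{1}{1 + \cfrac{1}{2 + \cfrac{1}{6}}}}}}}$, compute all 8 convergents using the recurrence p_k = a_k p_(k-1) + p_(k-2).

12/1, 85/7, 267/22, 1954/161, 11991/988, 13945/1149, 39881/3286, 253231/20865

Using the convergent recurrence p_i = a_i*p_{i-1} + p_{i-2}, q_i = a_i*q_{i-1} + q_{i-2} with p_{-2}=0, p_{-1}=1, q_{-2}=1, q_{-1}=0:
  i=0: a_0=12, p_0 = 12*1 + 0 = 12, q_0 = 12*0 + 1 = 1.
  i=1: a_1=7, p_1 = 7*12 + 1 = 85, q_1 = 7*1 + 0 = 7.
  i=2: a_2=3, p_2 = 3*85 + 12 = 267, q_2 = 3*7 + 1 = 22.
  i=3: a_3=7, p_3 = 7*267 + 85 = 1954, q_3 = 7*22 + 7 = 161.
  i=4: a_4=6, p_4 = 6*1954 + 267 = 11991, q_4 = 6*161 + 22 = 988.
  i=5: a_5=1, p_5 = 1*11991 + 1954 = 13945, q_5 = 1*988 + 161 = 1149.
  i=6: a_6=2, p_6 = 2*13945 + 11991 = 39881, q_6 = 2*1149 + 988 = 3286.
  i=7: a_7=6, p_7 = 6*39881 + 13945 = 253231, q_7 = 6*3286 + 1149 = 20865.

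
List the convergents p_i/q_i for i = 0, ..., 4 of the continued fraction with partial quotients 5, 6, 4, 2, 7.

5/1, 31/6, 129/25, 289/56, 2152/417

Using the convergent recurrence p_i = a_i*p_{i-1} + p_{i-2}, q_i = a_i*q_{i-1} + q_{i-2} with p_{-2}=0, p_{-1}=1, q_{-2}=1, q_{-1}=0:
  i=0: a_0=5, p_0 = 5*1 + 0 = 5, q_0 = 5*0 + 1 = 1.
  i=1: a_1=6, p_1 = 6*5 + 1 = 31, q_1 = 6*1 + 0 = 6.
  i=2: a_2=4, p_2 = 4*31 + 5 = 129, q_2 = 4*6 + 1 = 25.
  i=3: a_3=2, p_3 = 2*129 + 31 = 289, q_3 = 2*25 + 6 = 56.
  i=4: a_4=7, p_4 = 7*289 + 129 = 2152, q_4 = 7*56 + 25 = 417.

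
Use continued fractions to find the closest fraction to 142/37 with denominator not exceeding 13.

Expand x = 142/37 as a continued fraction with the Euclidean algorithm:
  142 = 3*37 + 31, so a_0 = 3.
  37 = 1*31 + 6, so a_1 = 1.
  31 = 5*6 + 1, so a_2 = 5.
  6 = 6*1 + 0, so a_3 = 6.
so x = [3; 1, 5, 6].
Convergents (p_i = a_i*p_{i-1} + p_{i-2}, q_i = a_i*q_{i-1} + q_{i-2} with p_{-2}=0, p_{-1}=1, q_{-2}=1, q_{-1}=0), until the denominator exceeds 13:
  i=0: a_0=3, p_0 = 3*1 + 0 = 3, q_0 = 3*0 + 1 = 1.
  i=1: a_1=1, p_1 = 1*3 + 1 = 4, q_1 = 1*1 + 0 = 1.
  i=2: a_2=5, p_2 = 5*4 + 3 = 23, q_2 = 5*1 + 1 = 6.
  i=3: a_3=6, p_3 = 6*23 + 4 = 142, q_3 = 6*6 + 1 = 37.
q_3 = 37 > 13, so the last convergent with denominator <= 13 is p_2/q_2 = 23/6.
The closest fraction with denominator <= 13 is either p_2/q_2 or the intermediate fraction (k*p_2 + p_1)/(k*q_2 + q_1) with the largest k >= 1 whose denominator stays <= 13; these approach x as k grows, and every other convergent or intermediate fraction in range is farther away.
Largest k: floor((13 - q_1)/q_2) = floor((13 - 1)/6) = 2.
That gives (2*23 + 4)/(2*6 + 1) = 50/13.
Compare the errors: |x - 23/6| = |142*6 - 23*37|/(37*6) = 1/222, and |x - 50/13| = |142*13 - 50*37|/(37*13) = 4/481.
Cross-multiplying, 1*481 = 481 < 888 = 4*222, so 1/222 is smaller: the convergent 23/6 is closer to x than 50/13.

23/6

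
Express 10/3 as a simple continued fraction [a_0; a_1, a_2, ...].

[3; 3]

Run the Euclidean algorithm on 10 and 3; the successive quotients are the partial quotients a_0, a_1, ... (each step inverts the fractional part left over by the previous one):
  10 = 3*3 + 1, so a_0 = 3.
  3 = 3*1 + 0, so a_1 = 3.
The remainder reaches 0 after 2 divisions, so the expansion has 2 partial quotients, read off in order.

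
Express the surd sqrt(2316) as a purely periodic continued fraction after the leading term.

Write x_i = (sqrt(2316) + m_i)/d_i with (m_0, d_0) = (0, 1). a_0 = floor(sqrt(2316)) = 48, since 48^2 = 2304 <= 2316 < 2401 = 49^2.
Iterate m_{i+1} = d_i*a_i - m_i, d_{i+1} = (2316 - m_{i+1}^2)/d_i, a_{i+1} = floor((a_0 + m_{i+1})/d_{i+1}):
  m_1 = 1*48 - 0 = 48, d_1 = (2316 - 48^2)/1 = 12/1 = 12, a_1 = floor((48 + 48)/12) = 8.
  m_2 = 12*8 - 48 = 48, d_2 = (2316 - 48^2)/12 = 12/12 = 1, a_2 = floor((48 + 48)/1) = 96.
  m_3 = 1*96 - 48 = 48, d_3 = (2316 - 48^2)/1 = 12/1 = 12: (m_3, d_3) = (m_1, d_1) = (48, 12), so from here the quotients repeat a_1, a_2; the period length is 2.
Hence the expansion of sqrt(2316) is a_0 = 48 followed by the repeating block 8, 96 (period 2).

[48; (8, 96)]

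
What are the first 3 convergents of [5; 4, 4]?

Using the convergent recurrence p_i = a_i*p_{i-1} + p_{i-2}, q_i = a_i*q_{i-1} + q_{i-2} with p_{-2}=0, p_{-1}=1, q_{-2}=1, q_{-1}=0:
  i=0: a_0=5, p_0 = 5*1 + 0 = 5, q_0 = 5*0 + 1 = 1.
  i=1: a_1=4, p_1 = 4*5 + 1 = 21, q_1 = 4*1 + 0 = 4.
  i=2: a_2=4, p_2 = 4*21 + 5 = 89, q_2 = 4*4 + 1 = 17.

5/1, 21/4, 89/17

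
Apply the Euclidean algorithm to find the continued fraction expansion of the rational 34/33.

Run the Euclidean algorithm on 34 and 33; the successive quotients are the partial quotients a_0, a_1, ... (each step inverts the fractional part left over by the previous one):
  34 = 1*33 + 1, so a_0 = 1.
  33 = 33*1 + 0, so a_1 = 33.
The remainder reaches 0 after 2 divisions, so the expansion has 2 partial quotients, read off in order.

[1; 33]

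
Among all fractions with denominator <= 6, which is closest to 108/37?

3/1

Expand x = 108/37 as a continued fraction with the Euclidean algorithm:
  108 = 2*37 + 34, so a_0 = 2.
  37 = 1*34 + 3, so a_1 = 1.
  34 = 11*3 + 1, so a_2 = 11.
  3 = 3*1 + 0, so a_3 = 3.
so x = [2; 1, 11, 3].
Convergents (p_i = a_i*p_{i-1} + p_{i-2}, q_i = a_i*q_{i-1} + q_{i-2} with p_{-2}=0, p_{-1}=1, q_{-2}=1, q_{-1}=0), until the denominator exceeds 6:
  i=0: a_0=2, p_0 = 2*1 + 0 = 2, q_0 = 2*0 + 1 = 1.
  i=1: a_1=1, p_1 = 1*2 + 1 = 3, q_1 = 1*1 + 0 = 1.
  i=2: a_2=11, p_2 = 11*3 + 2 = 35, q_2 = 11*1 + 1 = 12.
q_2 = 12 > 6, so the last convergent with denominator <= 6 is p_1/q_1 = 3/1.
The closest fraction with denominator <= 6 is either p_1/q_1 or the intermediate fraction (k*p_1 + p_0)/(k*q_1 + q_0) with the largest k >= 1 whose denominator stays <= 6; these approach x as k grows, and every other convergent or intermediate fraction in range is farther away.
Largest k: floor((6 - q_0)/q_1) = floor((6 - 1)/1) = 5.
That gives (5*3 + 2)/(5*1 + 1) = 17/6.
Compare the errors: |x - 3/1| = |108*1 - 3*37|/(37*1) = 3/37, and |x - 17/6| = |108*6 - 17*37|/(37*6) = 19/222.
Cross-multiplying, 3*222 = 666 < 703 = 19*37, so 3/37 is smaller: the convergent 3/1 is closer to x than 17/6.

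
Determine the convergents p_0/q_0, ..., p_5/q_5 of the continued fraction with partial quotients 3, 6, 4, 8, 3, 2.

3/1, 19/6, 79/25, 651/206, 2032/643, 4715/1492

Using the convergent recurrence p_i = a_i*p_{i-1} + p_{i-2}, q_i = a_i*q_{i-1} + q_{i-2} with p_{-2}=0, p_{-1}=1, q_{-2}=1, q_{-1}=0:
  i=0: a_0=3, p_0 = 3*1 + 0 = 3, q_0 = 3*0 + 1 = 1.
  i=1: a_1=6, p_1 = 6*3 + 1 = 19, q_1 = 6*1 + 0 = 6.
  i=2: a_2=4, p_2 = 4*19 + 3 = 79, q_2 = 4*6 + 1 = 25.
  i=3: a_3=8, p_3 = 8*79 + 19 = 651, q_3 = 8*25 + 6 = 206.
  i=4: a_4=3, p_4 = 3*651 + 79 = 2032, q_4 = 3*206 + 25 = 643.
  i=5: a_5=2, p_5 = 2*2032 + 651 = 4715, q_5 = 2*643 + 206 = 1492.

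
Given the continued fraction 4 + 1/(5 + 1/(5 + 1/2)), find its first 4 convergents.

Using the convergent recurrence p_i = a_i*p_{i-1} + p_{i-2}, q_i = a_i*q_{i-1} + q_{i-2} with p_{-2}=0, p_{-1}=1, q_{-2}=1, q_{-1}=0:
  i=0: a_0=4, p_0 = 4*1 + 0 = 4, q_0 = 4*0 + 1 = 1.
  i=1: a_1=5, p_1 = 5*4 + 1 = 21, q_1 = 5*1 + 0 = 5.
  i=2: a_2=5, p_2 = 5*21 + 4 = 109, q_2 = 5*5 + 1 = 26.
  i=3: a_3=2, p_3 = 2*109 + 21 = 239, q_3 = 2*26 + 5 = 57.

4/1, 21/5, 109/26, 239/57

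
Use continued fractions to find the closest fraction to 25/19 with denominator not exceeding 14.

17/13

Expand x = 25/19 as a continued fraction with the Euclidean algorithm:
  25 = 1*19 + 6, so a_0 = 1.
  19 = 3*6 + 1, so a_1 = 3.
  6 = 6*1 + 0, so a_2 = 6.
so x = [1; 3, 6].
Convergents (p_i = a_i*p_{i-1} + p_{i-2}, q_i = a_i*q_{i-1} + q_{i-2} with p_{-2}=0, p_{-1}=1, q_{-2}=1, q_{-1}=0), until the denominator exceeds 14:
  i=0: a_0=1, p_0 = 1*1 + 0 = 1, q_0 = 1*0 + 1 = 1.
  i=1: a_1=3, p_1 = 3*1 + 1 = 4, q_1 = 3*1 + 0 = 3.
  i=2: a_2=6, p_2 = 6*4 + 1 = 25, q_2 = 6*3 + 1 = 19.
q_2 = 19 > 14, so the last convergent with denominator <= 14 is p_1/q_1 = 4/3.
The closest fraction with denominator <= 14 is either p_1/q_1 or the intermediate fraction (k*p_1 + p_0)/(k*q_1 + q_0) with the largest k >= 1 whose denominator stays <= 14; these approach x as k grows, and every other convergent or intermediate fraction in range is farther away.
Largest k: floor((14 - q_0)/q_1) = floor((14 - 1)/3) = 4.
That gives (4*4 + 1)/(4*3 + 1) = 17/13.
Compare the errors: |x - 4/3| = |25*3 - 4*19|/(19*3) = 1/57, and |x - 17/13| = |25*13 - 17*19|/(19*13) = 2/247.
Cross-multiplying, 2*57 = 114 < 247 = 1*247, so 2/247 is smaller: the intermediate fraction 17/13 is closer to x than 4/3.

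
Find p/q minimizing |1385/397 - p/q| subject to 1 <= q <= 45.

Expand x = 1385/397 as a continued fraction with the Euclidean algorithm:
  1385 = 3*397 + 194, so a_0 = 3.
  397 = 2*194 + 9, so a_1 = 2.
  194 = 21*9 + 5, so a_2 = 21.
  9 = 1*5 + 4, so a_3 = 1.
  5 = 1*4 + 1, so a_4 = 1.
  4 = 4*1 + 0, so a_5 = 4.
so x = [3; 2, 21, 1, 1, 4].
Convergents (p_i = a_i*p_{i-1} + p_{i-2}, q_i = a_i*q_{i-1} + q_{i-2} with p_{-2}=0, p_{-1}=1, q_{-2}=1, q_{-1}=0), until the denominator exceeds 45:
  i=0: a_0=3, p_0 = 3*1 + 0 = 3, q_0 = 3*0 + 1 = 1.
  i=1: a_1=2, p_1 = 2*3 + 1 = 7, q_1 = 2*1 + 0 = 2.
  i=2: a_2=21, p_2 = 21*7 + 3 = 150, q_2 = 21*2 + 1 = 43.
  i=3: a_3=1, p_3 = 1*150 + 7 = 157, q_3 = 1*43 + 2 = 45.
  i=4: a_4=1, p_4 = 1*157 + 150 = 307, q_4 = 1*45 + 43 = 88.
q_4 = 88 > 45, so the last convergent with denominator <= 45 is p_3/q_3 = 157/45.
The closest fraction with denominator <= 45 is either p_3/q_3 or the intermediate fraction (k*p_3 + p_2)/(k*q_3 + q_2) with the largest k >= 1 whose denominator stays <= 45; these approach x as k grows, and every other convergent or intermediate fraction in range is farther away.
Largest k: floor((45 - q_2)/q_3) = floor((45 - 43)/45) = 0.
Since k = 0, no intermediate fraction beyond p_3/q_3 has denominator <= 45, so the convergent 157/45 is the closest (its error is |1385*45 - 157*397|/(397*45) = 4/17865).

157/45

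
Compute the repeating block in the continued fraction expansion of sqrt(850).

Write x_i = (sqrt(850) + m_i)/d_i with (m_0, d_0) = (0, 1). a_0 = floor(sqrt(850)) = 29, since 29^2 = 841 <= 850 < 900 = 30^2.
Iterate m_{i+1} = d_i*a_i - m_i, d_{i+1} = (850 - m_{i+1}^2)/d_i, a_{i+1} = floor((a_0 + m_{i+1})/d_{i+1}):
  m_1 = 1*29 - 0 = 29, d_1 = (850 - 29^2)/1 = 9/1 = 9, a_1 = floor((29 + 29)/9) = 6.
  m_2 = 9*6 - 29 = 25, d_2 = (850 - 25^2)/9 = 225/9 = 25, a_2 = floor((29 + 25)/25) = 2.
  m_3 = 25*2 - 25 = 25, d_3 = (850 - 25^2)/25 = 225/25 = 9, a_3 = floor((29 + 25)/9) = 6.
  m_4 = 9*6 - 25 = 29, d_4 = (850 - 29^2)/9 = 9/9 = 1, a_4 = floor((29 + 29)/1) = 58.
  m_5 = 1*58 - 29 = 29, d_5 = (850 - 29^2)/1 = 9/1 = 9: (m_5, d_5) = (m_1, d_1) = (29, 9), so from here the quotients repeat a_1, ..., a_4; the period length is 4.
Hence the expansion of sqrt(850) is a_0 = 29 followed by the repeating block 6, 2, 6, 58 (period 4).

[29; (6, 2, 6, 58)]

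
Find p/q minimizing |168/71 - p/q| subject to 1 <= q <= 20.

Expand x = 168/71 as a continued fraction with the Euclidean algorithm:
  168 = 2*71 + 26, so a_0 = 2.
  71 = 2*26 + 19, so a_1 = 2.
  26 = 1*19 + 7, so a_2 = 1.
  19 = 2*7 + 5, so a_3 = 2.
  7 = 1*5 + 2, so a_4 = 1.
  5 = 2*2 + 1, so a_5 = 2.
  2 = 2*1 + 0, so a_6 = 2.
so x = [2; 2, 1, 2, 1, 2, 2].
Convergents (p_i = a_i*p_{i-1} + p_{i-2}, q_i = a_i*q_{i-1} + q_{i-2} with p_{-2}=0, p_{-1}=1, q_{-2}=1, q_{-1}=0), until the denominator exceeds 20:
  i=0: a_0=2, p_0 = 2*1 + 0 = 2, q_0 = 2*0 + 1 = 1.
  i=1: a_1=2, p_1 = 2*2 + 1 = 5, q_1 = 2*1 + 0 = 2.
  i=2: a_2=1, p_2 = 1*5 + 2 = 7, q_2 = 1*2 + 1 = 3.
  i=3: a_3=2, p_3 = 2*7 + 5 = 19, q_3 = 2*3 + 2 = 8.
  i=4: a_4=1, p_4 = 1*19 + 7 = 26, q_4 = 1*8 + 3 = 11.
  i=5: a_5=2, p_5 = 2*26 + 19 = 71, q_5 = 2*11 + 8 = 30.
q_5 = 30 > 20, so the last convergent with denominator <= 20 is p_4/q_4 = 26/11.
The closest fraction with denominator <= 20 is either p_4/q_4 or the intermediate fraction (k*p_4 + p_3)/(k*q_4 + q_3) with the largest k >= 1 whose denominator stays <= 20; these approach x as k grows, and every other convergent or intermediate fraction in range is farther away.
Largest k: floor((20 - q_3)/q_4) = floor((20 - 8)/11) = 1.
That gives (1*26 + 19)/(1*11 + 8) = 45/19.
Compare the errors: |x - 26/11| = |168*11 - 26*71|/(71*11) = 2/781, and |x - 45/19| = |168*19 - 45*71|/(71*19) = 3/1349.
Cross-multiplying, 3*781 = 2343 < 2698 = 2*1349, so 3/1349 is smaller: the intermediate fraction 45/19 is closer to x than 26/11.

45/19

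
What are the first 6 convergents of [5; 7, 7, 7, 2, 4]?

Using the convergent recurrence p_i = a_i*p_{i-1} + p_{i-2}, q_i = a_i*q_{i-1} + q_{i-2} with p_{-2}=0, p_{-1}=1, q_{-2}=1, q_{-1}=0:
  i=0: a_0=5, p_0 = 5*1 + 0 = 5, q_0 = 5*0 + 1 = 1.
  i=1: a_1=7, p_1 = 7*5 + 1 = 36, q_1 = 7*1 + 0 = 7.
  i=2: a_2=7, p_2 = 7*36 + 5 = 257, q_2 = 7*7 + 1 = 50.
  i=3: a_3=7, p_3 = 7*257 + 36 = 1835, q_3 = 7*50 + 7 = 357.
  i=4: a_4=2, p_4 = 2*1835 + 257 = 3927, q_4 = 2*357 + 50 = 764.
  i=5: a_5=4, p_5 = 4*3927 + 1835 = 17543, q_5 = 4*764 + 357 = 3413.

5/1, 36/7, 257/50, 1835/357, 3927/764, 17543/3413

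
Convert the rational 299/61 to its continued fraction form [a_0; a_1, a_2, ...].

[4; 1, 9, 6]

Run the Euclidean algorithm on 299 and 61; the successive quotients are the partial quotients a_0, a_1, ... (each step inverts the fractional part left over by the previous one):
  299 = 4*61 + 55, so a_0 = 4.
  61 = 1*55 + 6, so a_1 = 1.
  55 = 9*6 + 1, so a_2 = 9.
  6 = 6*1 + 0, so a_3 = 6.
The remainder reaches 0 after 4 divisions, so the expansion has 4 partial quotients, read off in order.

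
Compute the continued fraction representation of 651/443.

Run the Euclidean algorithm on 651 and 443; the successive quotients are the partial quotients a_0, a_1, ... (each step inverts the fractional part left over by the previous one):
  651 = 1*443 + 208, so a_0 = 1.
  443 = 2*208 + 27, so a_1 = 2.
  208 = 7*27 + 19, so a_2 = 7.
  27 = 1*19 + 8, so a_3 = 1.
  19 = 2*8 + 3, so a_4 = 2.
  8 = 2*3 + 2, so a_5 = 2.
  3 = 1*2 + 1, so a_6 = 1.
  2 = 2*1 + 0, so a_7 = 2.
The remainder reaches 0 after 8 divisions, so the expansion has 8 partial quotients, read off in order.

[1; 2, 7, 1, 2, 2, 1, 2]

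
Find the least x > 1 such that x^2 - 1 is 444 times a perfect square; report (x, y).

First expand sqrt(444) as a continued fraction. With x_i = (sqrt(444) + m_i)/d_i and (m_0, d_0) = (0, 1): a_0 = floor(sqrt(444)) = 21, since 21^2 = 441 <= 444 < 484 = 22^2.
Iterate m_{i+1} = d_i*a_i - m_i, d_{i+1} = (444 - m_{i+1}^2)/d_i, a_{i+1} = floor((a_0 + m_{i+1})/d_{i+1}):
  m_1 = 1*21 - 0 = 21, d_1 = (444 - 21^2)/1 = 3/1 = 3, a_1 = floor((21 + 21)/3) = 14.
  m_2 = 3*14 - 21 = 21, d_2 = (444 - 21^2)/3 = 3/3 = 1, a_2 = floor((21 + 21)/1) = 42.
  m_3 = 1*42 - 21 = 21, d_3 = (444 - 21^2)/1 = 3/1 = 3: (m_3, d_3) = (m_1, d_1) = (21, 3), so from here the quotients repeat a_1, a_2; the period length is 2.
So sqrt(444) = [21; (14, 42)] with period length k = 2.
k is even, so the fundamental solution of x^2 - 444y^2 = 1 is (p_{k-1}, q_{k-1}) = (p_1, q_1); compute convergents through index 1.
Convergents (p_i = a_i*p_{i-1} + p_{i-2}, q_i = a_i*q_{i-1} + q_{i-2} with p_{-2}=0, p_{-1}=1, q_{-2}=1, q_{-1}=0):
  i=0: a_0=21, p_0 = 21*1 + 0 = 21, q_0 = 21*0 + 1 = 1.
  i=1: a_1=14, p_1 = 14*21 + 1 = 295, q_1 = 14*1 + 0 = 14.
Check: 295^2 - 444*14^2 = 87025 - 87024 = 1, so (x, y) = (295, 14) solves the equation, and by the theorem it is the least positive solution.

(x, y) = (295, 14)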